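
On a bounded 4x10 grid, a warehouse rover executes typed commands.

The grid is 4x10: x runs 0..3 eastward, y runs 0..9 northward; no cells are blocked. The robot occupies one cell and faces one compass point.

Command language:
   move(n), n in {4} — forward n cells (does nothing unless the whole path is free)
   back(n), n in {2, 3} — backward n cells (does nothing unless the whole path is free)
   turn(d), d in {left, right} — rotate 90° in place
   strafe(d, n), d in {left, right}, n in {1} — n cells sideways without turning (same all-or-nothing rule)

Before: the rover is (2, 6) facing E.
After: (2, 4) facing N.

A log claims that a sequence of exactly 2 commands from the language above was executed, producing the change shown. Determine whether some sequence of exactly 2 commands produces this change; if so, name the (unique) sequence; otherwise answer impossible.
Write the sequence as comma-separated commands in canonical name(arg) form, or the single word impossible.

key: cell and facing (now N) both changed — the 2 commands mix motion and turning
begin: (2, 6) facing E
step 1 (turn(left)): (2, 6) facing N
step 2 (back(2)): (2, 4) facing N
uniquely the one of 49 2-step routes that fits.

turn(left), back(2)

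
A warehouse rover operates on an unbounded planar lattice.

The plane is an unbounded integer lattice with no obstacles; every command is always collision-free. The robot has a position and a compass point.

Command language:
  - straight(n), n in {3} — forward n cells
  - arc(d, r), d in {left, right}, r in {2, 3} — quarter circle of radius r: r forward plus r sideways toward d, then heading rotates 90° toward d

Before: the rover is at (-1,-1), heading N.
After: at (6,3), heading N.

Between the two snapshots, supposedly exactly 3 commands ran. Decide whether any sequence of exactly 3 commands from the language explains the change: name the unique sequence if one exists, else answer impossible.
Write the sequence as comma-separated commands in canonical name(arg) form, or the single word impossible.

arc(right, 2), straight(3), arc(left, 2)

key: still facing N at the end — net rotation zero over 3 steps
begin: at (-1,-1), heading N
t=1 arc(right, 2) ⇒ at (1,1), heading E
t=2 straight(3) ⇒ at (4,1), heading E
t=3 arc(left, 2) ⇒ at (6,3), heading N
uniquely the one of 125 3-step routes that fits.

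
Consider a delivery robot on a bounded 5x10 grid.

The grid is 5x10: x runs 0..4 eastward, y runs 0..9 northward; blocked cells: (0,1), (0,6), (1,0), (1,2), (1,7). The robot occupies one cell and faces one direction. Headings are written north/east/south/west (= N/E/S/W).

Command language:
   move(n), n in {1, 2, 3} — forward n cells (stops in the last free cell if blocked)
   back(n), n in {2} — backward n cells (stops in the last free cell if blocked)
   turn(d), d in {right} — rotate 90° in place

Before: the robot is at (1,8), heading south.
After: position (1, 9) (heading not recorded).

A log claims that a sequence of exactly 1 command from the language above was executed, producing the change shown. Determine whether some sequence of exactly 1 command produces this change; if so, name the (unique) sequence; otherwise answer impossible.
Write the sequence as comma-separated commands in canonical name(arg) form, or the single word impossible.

back(2)

key: back(2) runs into the grid edge before its full distance
start: at (1,8), heading south
t=1 back(2) ⇒ at (1,9), heading south
no rival 1-sequence matches.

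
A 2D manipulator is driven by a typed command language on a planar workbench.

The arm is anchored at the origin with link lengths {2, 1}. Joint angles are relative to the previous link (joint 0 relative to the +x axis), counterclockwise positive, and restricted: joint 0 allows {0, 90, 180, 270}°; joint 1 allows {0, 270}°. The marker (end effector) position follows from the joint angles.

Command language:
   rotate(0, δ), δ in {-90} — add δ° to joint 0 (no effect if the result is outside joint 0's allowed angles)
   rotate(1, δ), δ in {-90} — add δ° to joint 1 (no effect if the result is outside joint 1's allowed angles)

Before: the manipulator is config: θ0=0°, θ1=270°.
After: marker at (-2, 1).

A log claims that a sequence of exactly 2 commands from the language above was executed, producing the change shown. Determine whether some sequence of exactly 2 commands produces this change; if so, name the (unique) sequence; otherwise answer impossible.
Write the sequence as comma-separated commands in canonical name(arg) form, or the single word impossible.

rotate(0, -90), rotate(0, -90)

start: config: θ0=0°, θ1=270°
1. rotate(0, -90) → config: θ0=270°, θ1=270°
2. rotate(0, -90) → config: θ0=180°, θ1=270°
all 4 alternatives checked — unique.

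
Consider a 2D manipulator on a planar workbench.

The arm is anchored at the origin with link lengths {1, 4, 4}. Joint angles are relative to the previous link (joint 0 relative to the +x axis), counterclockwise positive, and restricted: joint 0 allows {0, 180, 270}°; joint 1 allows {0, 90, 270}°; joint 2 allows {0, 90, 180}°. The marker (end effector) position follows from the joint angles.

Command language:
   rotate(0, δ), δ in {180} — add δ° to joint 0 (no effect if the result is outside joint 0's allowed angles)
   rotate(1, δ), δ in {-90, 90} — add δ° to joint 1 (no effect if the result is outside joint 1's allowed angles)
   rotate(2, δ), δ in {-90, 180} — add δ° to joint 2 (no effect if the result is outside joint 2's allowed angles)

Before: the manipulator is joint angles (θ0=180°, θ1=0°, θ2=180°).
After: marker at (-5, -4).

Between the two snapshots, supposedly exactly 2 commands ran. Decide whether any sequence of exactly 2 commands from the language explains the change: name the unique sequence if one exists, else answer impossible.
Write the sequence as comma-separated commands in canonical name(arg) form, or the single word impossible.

rotate(2, -90), rotate(2, 180)

key: order matters: swapping rotate(2, -90) and rotate(2, 180) lands elsewhere
start: joint angles (θ0=180°, θ1=0°, θ2=180°)
t=1 rotate(2, -90) ⇒ joint angles (θ0=180°, θ1=0°, θ2=90°)
t=2 rotate(2, 180) ⇒ joint angles (θ0=180°, θ1=0°, θ2=90°)
uniquely the one of 25 2-step routes that fits.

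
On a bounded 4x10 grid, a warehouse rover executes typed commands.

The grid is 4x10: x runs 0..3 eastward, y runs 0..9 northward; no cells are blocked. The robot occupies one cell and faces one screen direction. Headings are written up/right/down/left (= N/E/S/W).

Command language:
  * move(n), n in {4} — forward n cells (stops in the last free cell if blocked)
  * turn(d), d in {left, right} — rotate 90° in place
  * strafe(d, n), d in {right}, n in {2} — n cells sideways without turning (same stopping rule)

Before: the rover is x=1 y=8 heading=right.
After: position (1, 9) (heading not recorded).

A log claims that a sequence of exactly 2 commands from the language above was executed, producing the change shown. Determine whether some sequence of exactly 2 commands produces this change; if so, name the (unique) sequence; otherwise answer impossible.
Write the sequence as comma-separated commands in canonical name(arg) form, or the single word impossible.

key: move(4) runs into the grid edge before its full distance
t0: x=1 y=8 heading=right
step 1 (turn(left)): x=1 y=8 heading=up
step 2 (move(4)): x=1 y=9 heading=up
no rival 2-sequence matches.

turn(left), move(4)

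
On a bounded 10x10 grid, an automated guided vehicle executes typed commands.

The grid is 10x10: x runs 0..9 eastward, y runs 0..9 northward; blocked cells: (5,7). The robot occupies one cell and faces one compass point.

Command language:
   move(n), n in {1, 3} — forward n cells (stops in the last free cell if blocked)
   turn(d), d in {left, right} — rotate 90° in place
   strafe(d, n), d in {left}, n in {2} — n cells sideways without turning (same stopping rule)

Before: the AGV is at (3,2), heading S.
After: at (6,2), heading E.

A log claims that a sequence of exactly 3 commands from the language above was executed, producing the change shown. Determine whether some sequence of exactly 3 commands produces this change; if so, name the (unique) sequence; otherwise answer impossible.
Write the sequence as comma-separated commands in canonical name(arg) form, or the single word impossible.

key: running move(1) before strafe(left, 2) would end elsewhere — order is forced
from: at (3,2), heading S
[1] after strafe(left, 2): at (5,2), heading S
[2] after turn(left): at (5,2), heading E
[3] after move(1): at (6,2), heading E
uniquely the one of 125 3-step routes that fits.

strafe(left, 2), turn(left), move(1)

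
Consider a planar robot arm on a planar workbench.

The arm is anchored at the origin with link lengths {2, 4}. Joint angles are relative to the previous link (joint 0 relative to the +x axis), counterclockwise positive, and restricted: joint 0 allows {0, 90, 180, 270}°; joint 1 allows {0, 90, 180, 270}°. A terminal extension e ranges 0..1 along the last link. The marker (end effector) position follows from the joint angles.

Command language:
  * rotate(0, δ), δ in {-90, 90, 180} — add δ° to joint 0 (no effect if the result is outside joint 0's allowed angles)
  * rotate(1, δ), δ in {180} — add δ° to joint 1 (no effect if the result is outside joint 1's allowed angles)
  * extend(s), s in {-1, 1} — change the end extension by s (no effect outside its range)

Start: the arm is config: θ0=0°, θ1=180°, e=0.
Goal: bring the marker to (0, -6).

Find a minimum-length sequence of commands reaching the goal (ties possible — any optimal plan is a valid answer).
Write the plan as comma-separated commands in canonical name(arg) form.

rotate(0, -90), rotate(1, 180)

start: config: θ0=0°, θ1=180°, e=0
[1] after rotate(0, -90): config: θ0=270°, θ1=180°, e=0
[2] after rotate(1, 180): config: θ0=270°, θ1=0°, e=0
minimal: 2 command(s), checked below 2.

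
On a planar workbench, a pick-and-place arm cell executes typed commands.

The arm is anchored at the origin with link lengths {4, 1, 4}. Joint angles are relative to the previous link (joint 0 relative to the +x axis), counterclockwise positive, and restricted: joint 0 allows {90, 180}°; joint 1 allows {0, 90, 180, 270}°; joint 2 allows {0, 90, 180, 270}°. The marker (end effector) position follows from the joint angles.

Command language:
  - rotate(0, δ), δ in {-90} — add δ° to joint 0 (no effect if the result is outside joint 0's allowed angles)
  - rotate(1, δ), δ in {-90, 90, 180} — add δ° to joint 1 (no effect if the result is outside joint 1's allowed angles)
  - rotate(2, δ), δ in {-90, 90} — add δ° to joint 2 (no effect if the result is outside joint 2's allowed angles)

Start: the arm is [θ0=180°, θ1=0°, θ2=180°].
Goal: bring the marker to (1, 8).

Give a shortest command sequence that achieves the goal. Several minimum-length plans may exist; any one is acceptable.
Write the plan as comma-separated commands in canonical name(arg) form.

from: [θ0=180°, θ1=0°, θ2=180°]
step 1 (rotate(0, -90)): [θ0=90°, θ1=0°, θ2=180°]
step 2 (rotate(2, -90)): [θ0=90°, θ1=0°, θ2=90°]
step 3 (rotate(1, -90)): [θ0=90°, θ1=270°, θ2=90°]
shorter routes all fall short; 3 is best.

rotate(0, -90), rotate(2, -90), rotate(1, -90)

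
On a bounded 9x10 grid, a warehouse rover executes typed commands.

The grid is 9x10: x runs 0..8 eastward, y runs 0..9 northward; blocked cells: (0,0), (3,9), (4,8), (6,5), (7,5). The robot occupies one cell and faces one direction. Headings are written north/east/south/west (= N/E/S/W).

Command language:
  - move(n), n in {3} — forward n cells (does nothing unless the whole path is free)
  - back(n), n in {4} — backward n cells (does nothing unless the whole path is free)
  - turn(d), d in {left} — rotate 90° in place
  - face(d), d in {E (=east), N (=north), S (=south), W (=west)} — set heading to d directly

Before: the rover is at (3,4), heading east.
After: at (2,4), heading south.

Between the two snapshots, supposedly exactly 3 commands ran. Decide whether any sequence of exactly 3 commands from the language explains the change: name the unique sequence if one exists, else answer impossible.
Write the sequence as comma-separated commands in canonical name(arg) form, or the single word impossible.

key: position moved to (2,4) AND the heading swung to S — translation plus rotation needed
from: at (3,4), heading east
1. move(3) → at (6,4), heading east
2. back(4) → at (2,4), heading east
3. face(S) → at (2,4), heading south
uniquely the one of 343 3-step routes that fits.

move(3), back(4), face(S)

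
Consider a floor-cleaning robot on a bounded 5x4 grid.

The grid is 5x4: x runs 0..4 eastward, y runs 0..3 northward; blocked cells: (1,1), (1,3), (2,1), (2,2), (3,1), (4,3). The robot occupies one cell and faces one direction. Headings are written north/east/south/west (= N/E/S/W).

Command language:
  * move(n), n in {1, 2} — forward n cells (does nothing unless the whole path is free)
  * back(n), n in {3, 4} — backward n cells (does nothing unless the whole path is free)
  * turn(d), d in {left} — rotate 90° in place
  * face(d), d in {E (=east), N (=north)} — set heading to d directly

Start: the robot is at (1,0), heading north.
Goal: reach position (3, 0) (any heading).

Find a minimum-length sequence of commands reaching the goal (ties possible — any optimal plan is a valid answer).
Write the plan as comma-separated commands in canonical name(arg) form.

from: at (1,0), heading north
t=1 face(E) ⇒ at (1,0), heading east
t=2 move(2) ⇒ at (3,0), heading east
no 1-step plan works, so 2 is optimal.

face(E), move(2)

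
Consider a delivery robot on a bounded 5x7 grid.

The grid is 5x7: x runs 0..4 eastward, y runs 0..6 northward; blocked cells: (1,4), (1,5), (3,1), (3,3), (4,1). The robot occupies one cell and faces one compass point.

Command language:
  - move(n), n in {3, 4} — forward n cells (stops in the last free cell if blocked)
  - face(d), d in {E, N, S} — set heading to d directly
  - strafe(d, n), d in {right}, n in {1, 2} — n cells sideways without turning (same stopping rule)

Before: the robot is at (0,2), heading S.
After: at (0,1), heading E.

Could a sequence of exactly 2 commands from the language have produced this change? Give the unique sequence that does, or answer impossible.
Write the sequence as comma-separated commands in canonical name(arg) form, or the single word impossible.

key: running strafe(right, 1) before face(E) would end elsewhere — order is forced
from: at (0,2), heading S
step 1 (face(E)): at (0,2), heading E
step 2 (strafe(right, 1)): at (0,1), heading E
all 49 alternatives checked — unique.

face(E), strafe(right, 1)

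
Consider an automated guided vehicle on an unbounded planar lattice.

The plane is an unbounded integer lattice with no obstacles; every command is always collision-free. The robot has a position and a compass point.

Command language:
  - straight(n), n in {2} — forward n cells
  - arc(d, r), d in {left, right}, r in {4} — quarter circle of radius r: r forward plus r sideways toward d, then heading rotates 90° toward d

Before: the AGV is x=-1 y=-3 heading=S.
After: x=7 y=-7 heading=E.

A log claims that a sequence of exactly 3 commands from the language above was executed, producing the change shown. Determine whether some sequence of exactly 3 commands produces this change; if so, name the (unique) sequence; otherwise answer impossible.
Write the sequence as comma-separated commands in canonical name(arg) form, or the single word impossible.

arc(left, 4), straight(2), straight(2)

key: cell and facing (now E) both changed — the 3 commands mix motion and turning
from: x=-1 y=-3 heading=S
t=1 arc(left, 4) ⇒ x=3 y=-7 heading=E
t=2 straight(2) ⇒ x=5 y=-7 heading=E
t=3 straight(2) ⇒ x=7 y=-7 heading=E
no rival 3-sequence matches.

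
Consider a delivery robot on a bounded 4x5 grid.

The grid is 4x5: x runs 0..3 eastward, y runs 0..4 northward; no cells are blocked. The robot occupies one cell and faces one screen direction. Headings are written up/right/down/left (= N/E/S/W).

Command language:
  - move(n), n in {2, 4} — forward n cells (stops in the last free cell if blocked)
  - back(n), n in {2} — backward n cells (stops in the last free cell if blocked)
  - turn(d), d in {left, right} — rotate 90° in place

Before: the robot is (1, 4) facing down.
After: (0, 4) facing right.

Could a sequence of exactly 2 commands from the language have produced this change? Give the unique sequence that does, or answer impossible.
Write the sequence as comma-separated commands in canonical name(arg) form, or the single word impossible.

key: cell and facing (now E) both changed — the 2 commands mix motion and turning
t0: (1, 4) facing down
1. turn(left) → (1, 4) facing right
2. back(2) → (0, 4) facing right
no rival 2-sequence matches.

turn(left), back(2)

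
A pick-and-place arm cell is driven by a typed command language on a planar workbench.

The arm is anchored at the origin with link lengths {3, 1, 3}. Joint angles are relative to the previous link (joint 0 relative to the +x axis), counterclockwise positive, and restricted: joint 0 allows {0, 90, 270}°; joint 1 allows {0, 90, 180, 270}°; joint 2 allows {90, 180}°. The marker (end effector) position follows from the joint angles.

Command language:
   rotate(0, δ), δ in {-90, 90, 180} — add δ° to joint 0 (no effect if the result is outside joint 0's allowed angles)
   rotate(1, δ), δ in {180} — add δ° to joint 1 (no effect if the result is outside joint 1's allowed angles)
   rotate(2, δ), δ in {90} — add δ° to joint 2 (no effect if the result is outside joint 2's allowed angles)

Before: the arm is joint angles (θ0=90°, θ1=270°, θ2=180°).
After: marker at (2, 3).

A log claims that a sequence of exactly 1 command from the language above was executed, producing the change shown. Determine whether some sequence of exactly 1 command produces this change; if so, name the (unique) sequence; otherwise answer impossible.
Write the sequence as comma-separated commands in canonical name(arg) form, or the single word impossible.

rotate(1, 180)

initial: joint angles (θ0=90°, θ1=270°, θ2=180°)
[1] after rotate(1, 180): joint angles (θ0=90°, θ1=90°, θ2=180°)
no rival 1-sequence matches.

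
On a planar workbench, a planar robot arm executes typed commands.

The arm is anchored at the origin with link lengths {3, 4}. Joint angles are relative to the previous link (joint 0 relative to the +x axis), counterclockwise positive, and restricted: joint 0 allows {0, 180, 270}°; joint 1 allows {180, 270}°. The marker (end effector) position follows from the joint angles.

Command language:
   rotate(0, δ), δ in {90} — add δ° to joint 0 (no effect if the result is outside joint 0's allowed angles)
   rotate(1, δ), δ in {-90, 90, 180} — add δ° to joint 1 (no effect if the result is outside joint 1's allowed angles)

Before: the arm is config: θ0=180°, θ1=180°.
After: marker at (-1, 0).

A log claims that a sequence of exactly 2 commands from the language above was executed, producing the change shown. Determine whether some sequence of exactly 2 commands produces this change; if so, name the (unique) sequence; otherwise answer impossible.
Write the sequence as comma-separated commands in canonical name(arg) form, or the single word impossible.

start: config: θ0=180°, θ1=180°
[1] after rotate(0, 90): config: θ0=270°, θ1=180°
[2] after rotate(0, 90): config: θ0=0°, θ1=180°
no rival 2-sequence matches.

rotate(0, 90), rotate(0, 90)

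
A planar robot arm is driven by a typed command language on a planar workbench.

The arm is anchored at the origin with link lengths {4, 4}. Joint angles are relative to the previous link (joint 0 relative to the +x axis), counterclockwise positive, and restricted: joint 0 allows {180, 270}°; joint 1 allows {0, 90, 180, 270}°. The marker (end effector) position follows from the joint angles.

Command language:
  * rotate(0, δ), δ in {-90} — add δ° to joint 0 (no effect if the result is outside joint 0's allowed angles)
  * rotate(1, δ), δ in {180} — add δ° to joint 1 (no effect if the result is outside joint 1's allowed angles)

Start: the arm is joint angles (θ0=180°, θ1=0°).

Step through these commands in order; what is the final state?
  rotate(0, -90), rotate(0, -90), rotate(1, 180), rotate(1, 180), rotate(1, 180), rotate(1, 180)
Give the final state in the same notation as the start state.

joint angles (θ0=180°, θ1=0°)

initial: joint angles (θ0=180°, θ1=0°)
[1] after rotate(0, -90): joint angles (θ0=180°, θ1=0°)
[2] after rotate(0, -90): joint angles (θ0=180°, θ1=0°)
[3] after rotate(1, 180): joint angles (θ0=180°, θ1=180°)
[4] after rotate(1, 180): joint angles (θ0=180°, θ1=0°)
[5] after rotate(1, 180): joint angles (θ0=180°, θ1=180°)
[6] after rotate(1, 180): joint angles (θ0=180°, θ1=0°)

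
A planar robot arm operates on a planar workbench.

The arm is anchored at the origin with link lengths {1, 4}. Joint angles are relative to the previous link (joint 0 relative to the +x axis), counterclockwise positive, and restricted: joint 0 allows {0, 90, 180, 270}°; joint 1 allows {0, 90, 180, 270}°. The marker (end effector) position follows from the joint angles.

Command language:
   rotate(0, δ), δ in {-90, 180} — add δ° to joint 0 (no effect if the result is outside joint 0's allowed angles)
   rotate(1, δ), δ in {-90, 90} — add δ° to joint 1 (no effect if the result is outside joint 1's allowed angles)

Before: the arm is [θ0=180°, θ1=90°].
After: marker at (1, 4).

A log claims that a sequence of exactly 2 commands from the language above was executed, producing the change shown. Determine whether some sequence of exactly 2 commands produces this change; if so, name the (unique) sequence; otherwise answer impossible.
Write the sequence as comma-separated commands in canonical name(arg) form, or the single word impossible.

rotate(0, -90), rotate(0, -90)

initial: [θ0=180°, θ1=90°]
t=1 rotate(0, -90) ⇒ [θ0=90°, θ1=90°]
t=2 rotate(0, -90) ⇒ [θ0=0°, θ1=90°]
all 16 alternatives checked — unique.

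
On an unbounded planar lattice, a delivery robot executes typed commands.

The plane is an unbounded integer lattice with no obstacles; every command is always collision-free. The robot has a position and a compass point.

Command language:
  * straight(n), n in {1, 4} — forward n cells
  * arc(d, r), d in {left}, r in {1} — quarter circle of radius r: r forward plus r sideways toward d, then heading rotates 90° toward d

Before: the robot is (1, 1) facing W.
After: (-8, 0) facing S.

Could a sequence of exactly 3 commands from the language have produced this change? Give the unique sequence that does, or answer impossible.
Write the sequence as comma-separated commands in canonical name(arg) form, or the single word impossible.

straight(4), straight(4), arc(left, 1)

key: position moved to (-8,0) AND the heading swung to S — translation plus rotation needed
start: (1, 1) facing W
step 1 (straight(4)): (-3, 1) facing W
step 2 (straight(4)): (-7, 1) facing W
step 3 (arc(left, 1)): (-8, 0) facing S
uniquely the one of 27 3-step routes that fits.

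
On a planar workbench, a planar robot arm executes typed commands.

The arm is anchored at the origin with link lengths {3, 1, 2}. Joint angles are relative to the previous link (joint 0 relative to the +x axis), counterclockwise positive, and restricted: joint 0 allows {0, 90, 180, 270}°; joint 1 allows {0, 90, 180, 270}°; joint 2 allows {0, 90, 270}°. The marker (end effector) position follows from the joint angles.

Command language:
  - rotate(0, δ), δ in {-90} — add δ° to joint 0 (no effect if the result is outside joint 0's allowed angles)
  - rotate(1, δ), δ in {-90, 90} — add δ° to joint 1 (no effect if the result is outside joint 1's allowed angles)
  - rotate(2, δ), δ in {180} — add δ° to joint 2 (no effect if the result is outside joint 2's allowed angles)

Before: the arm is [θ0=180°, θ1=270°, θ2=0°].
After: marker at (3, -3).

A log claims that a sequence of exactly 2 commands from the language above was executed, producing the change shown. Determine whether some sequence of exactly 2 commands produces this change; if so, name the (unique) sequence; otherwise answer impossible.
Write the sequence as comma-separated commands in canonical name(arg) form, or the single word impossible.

rotate(0, -90), rotate(0, -90)

initial: [θ0=180°, θ1=270°, θ2=0°]
step 1 (rotate(0, -90)): [θ0=90°, θ1=270°, θ2=0°]
step 2 (rotate(0, -90)): [θ0=0°, θ1=270°, θ2=0°]
all 16 alternatives checked — unique.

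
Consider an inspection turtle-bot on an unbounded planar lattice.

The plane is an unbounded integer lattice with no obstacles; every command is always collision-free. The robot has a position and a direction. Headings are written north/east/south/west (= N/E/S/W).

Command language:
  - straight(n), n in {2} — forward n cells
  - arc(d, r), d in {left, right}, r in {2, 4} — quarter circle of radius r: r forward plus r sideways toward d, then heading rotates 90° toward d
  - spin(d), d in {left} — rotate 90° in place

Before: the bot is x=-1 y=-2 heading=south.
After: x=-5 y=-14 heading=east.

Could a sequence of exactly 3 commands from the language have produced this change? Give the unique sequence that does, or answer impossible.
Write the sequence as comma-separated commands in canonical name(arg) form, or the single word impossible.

arc(right, 4), arc(left, 4), arc(left, 4)

key: running arc(left, 4) before arc(right, 4) would end elsewhere — order is forced
start: x=-1 y=-2 heading=south
t=1 arc(right, 4) ⇒ x=-5 y=-6 heading=west
t=2 arc(left, 4) ⇒ x=-9 y=-10 heading=south
t=3 arc(left, 4) ⇒ x=-5 y=-14 heading=east
all 216 alternatives checked — unique.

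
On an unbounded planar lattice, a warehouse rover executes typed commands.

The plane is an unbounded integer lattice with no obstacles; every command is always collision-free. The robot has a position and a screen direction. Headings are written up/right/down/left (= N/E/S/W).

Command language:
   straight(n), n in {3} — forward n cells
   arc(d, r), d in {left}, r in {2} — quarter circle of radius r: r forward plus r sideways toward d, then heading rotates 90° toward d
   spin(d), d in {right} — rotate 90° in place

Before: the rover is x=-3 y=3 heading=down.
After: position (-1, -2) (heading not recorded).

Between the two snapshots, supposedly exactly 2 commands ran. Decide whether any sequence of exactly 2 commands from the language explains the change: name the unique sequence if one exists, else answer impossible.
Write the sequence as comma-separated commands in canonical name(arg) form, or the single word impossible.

key: order matters: swapping straight(3) and arc(left, 2) lands elsewhere
from: x=-3 y=3 heading=down
step 1 (straight(3)): x=-3 y=0 heading=down
step 2 (arc(left, 2)): x=-1 y=-2 heading=right
no rival 2-sequence matches.

straight(3), arc(left, 2)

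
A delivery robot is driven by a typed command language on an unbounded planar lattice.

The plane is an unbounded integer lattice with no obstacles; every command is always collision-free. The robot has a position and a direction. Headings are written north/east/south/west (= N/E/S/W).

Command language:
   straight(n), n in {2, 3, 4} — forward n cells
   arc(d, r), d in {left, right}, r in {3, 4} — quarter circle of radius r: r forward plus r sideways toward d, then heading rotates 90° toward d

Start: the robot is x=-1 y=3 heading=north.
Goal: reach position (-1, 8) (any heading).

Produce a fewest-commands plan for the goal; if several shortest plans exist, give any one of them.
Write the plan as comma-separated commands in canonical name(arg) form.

straight(3), straight(2)

start: x=-1 y=3 heading=north
step 1 (straight(3)): x=-1 y=6 heading=north
step 2 (straight(2)): x=-1 y=8 heading=north
minimal: 2 command(s), checked below 2.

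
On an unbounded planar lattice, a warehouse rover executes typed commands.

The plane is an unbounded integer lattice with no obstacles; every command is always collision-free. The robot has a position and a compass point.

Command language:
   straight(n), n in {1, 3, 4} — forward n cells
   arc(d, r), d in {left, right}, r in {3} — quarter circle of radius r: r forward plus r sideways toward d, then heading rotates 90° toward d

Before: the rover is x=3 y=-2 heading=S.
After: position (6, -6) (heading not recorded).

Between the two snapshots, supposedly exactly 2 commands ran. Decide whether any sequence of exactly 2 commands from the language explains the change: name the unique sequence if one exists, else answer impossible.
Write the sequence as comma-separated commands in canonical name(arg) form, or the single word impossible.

straight(1), arc(left, 3)

key: running arc(left, 3) before straight(1) would end elsewhere — order is forced
start: x=3 y=-2 heading=S
t=1 straight(1) ⇒ x=3 y=-3 heading=S
t=2 arc(left, 3) ⇒ x=6 y=-6 heading=E
no rival 2-sequence matches.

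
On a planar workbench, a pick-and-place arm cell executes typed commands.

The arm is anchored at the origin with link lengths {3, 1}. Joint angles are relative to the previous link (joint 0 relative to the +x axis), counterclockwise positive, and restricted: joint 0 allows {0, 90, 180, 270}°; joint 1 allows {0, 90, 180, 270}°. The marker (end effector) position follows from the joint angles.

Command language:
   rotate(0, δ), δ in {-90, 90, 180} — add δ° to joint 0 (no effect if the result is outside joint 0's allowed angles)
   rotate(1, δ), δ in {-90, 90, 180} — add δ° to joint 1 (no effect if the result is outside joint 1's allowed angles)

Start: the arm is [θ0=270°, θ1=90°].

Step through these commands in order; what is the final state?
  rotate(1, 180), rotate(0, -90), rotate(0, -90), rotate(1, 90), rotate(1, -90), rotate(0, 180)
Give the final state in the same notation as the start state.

start: [θ0=270°, θ1=90°]
step 1 (rotate(1, 180)): [θ0=270°, θ1=270°]
step 2 (rotate(0, -90)): [θ0=180°, θ1=270°]
step 3 (rotate(0, -90)): [θ0=90°, θ1=270°]
step 4 (rotate(1, 90)): [θ0=90°, θ1=0°]
step 5 (rotate(1, -90)): [θ0=90°, θ1=270°]
step 6 (rotate(0, 180)): [θ0=270°, θ1=270°]

[θ0=270°, θ1=270°]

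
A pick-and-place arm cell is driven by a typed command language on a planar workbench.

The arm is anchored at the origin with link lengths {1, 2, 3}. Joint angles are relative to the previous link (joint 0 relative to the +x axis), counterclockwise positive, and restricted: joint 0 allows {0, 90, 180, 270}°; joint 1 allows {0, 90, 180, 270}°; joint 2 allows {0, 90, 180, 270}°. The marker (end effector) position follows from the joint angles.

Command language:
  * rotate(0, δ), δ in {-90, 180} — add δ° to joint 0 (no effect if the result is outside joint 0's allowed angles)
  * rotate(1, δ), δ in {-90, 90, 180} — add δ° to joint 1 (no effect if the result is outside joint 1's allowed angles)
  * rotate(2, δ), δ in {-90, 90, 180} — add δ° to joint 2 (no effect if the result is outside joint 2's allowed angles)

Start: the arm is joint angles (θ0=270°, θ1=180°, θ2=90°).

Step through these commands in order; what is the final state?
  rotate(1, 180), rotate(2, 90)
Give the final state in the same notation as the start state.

from: joint angles (θ0=270°, θ1=180°, θ2=90°)
[1] after rotate(1, 180): joint angles (θ0=270°, θ1=0°, θ2=90°)
[2] after rotate(2, 90): joint angles (θ0=270°, θ1=0°, θ2=180°)

joint angles (θ0=270°, θ1=0°, θ2=180°)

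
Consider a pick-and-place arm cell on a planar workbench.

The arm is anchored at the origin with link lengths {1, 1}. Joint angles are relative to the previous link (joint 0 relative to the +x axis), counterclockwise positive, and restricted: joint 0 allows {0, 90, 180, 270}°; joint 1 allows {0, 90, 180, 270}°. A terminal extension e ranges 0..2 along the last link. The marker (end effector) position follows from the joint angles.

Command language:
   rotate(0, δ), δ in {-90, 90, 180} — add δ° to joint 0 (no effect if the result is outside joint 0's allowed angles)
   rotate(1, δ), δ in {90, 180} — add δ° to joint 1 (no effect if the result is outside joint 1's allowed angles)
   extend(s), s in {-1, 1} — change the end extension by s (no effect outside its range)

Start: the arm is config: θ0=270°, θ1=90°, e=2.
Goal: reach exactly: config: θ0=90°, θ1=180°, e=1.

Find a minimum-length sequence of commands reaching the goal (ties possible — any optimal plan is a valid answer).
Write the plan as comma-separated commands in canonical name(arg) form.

rotate(1, 90), rotate(0, 180), extend(-1)

from: config: θ0=270°, θ1=90°, e=2
step 1 (rotate(1, 90)): config: θ0=270°, θ1=180°, e=2
step 2 (rotate(0, 180)): config: θ0=90°, θ1=180°, e=2
step 3 (extend(-1)): config: θ0=90°, θ1=180°, e=1
no 2-step plan works, so 3 is optimal.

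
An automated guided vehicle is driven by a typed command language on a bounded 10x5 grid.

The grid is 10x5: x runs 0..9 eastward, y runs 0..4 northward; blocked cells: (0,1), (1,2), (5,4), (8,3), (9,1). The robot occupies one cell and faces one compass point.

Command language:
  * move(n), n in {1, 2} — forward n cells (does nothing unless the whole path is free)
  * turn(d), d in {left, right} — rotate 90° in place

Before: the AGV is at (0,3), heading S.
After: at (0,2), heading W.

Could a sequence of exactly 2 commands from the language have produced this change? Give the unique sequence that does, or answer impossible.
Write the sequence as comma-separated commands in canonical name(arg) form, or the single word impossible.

key: cell and facing (now W) both changed — the 2 commands mix motion and turning
initial: at (0,3), heading S
1. move(1) → at (0,2), heading S
2. turn(right) → at (0,2), heading W
uniquely the one of 16 2-step routes that fits.

move(1), turn(right)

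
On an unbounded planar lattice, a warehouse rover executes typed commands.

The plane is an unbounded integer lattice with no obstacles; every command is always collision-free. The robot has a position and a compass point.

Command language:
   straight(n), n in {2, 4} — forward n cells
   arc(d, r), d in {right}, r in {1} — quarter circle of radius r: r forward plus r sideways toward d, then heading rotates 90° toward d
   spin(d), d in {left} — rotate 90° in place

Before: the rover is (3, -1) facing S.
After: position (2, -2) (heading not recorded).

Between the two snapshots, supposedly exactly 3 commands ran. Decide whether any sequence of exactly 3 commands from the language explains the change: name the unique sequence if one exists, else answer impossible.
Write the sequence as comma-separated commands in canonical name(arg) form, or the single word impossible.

arc(right, 1), spin(left), spin(left)

key: running spin(left) before arc(right, 1) would end elsewhere — order is forced
t0: (3, -1) facing S
[1] after arc(right, 1): (2, -2) facing W
[2] after spin(left): (2, -2) facing S
[3] after spin(left): (2, -2) facing E
no other 3-command option fits: unique.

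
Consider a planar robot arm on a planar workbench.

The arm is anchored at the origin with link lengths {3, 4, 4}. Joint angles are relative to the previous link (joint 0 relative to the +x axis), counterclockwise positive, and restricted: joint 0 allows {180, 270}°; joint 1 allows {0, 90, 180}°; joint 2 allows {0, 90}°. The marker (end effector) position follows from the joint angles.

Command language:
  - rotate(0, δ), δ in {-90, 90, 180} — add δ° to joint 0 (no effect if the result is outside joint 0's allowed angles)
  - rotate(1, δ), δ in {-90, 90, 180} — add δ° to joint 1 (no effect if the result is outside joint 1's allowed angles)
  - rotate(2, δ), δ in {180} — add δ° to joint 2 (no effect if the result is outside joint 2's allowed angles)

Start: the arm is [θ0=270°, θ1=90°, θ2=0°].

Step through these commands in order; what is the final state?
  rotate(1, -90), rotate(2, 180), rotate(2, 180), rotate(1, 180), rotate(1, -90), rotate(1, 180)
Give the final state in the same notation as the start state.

start: [θ0=270°, θ1=90°, θ2=0°]
1. rotate(1, -90) → [θ0=270°, θ1=0°, θ2=0°]
2. rotate(2, 180) → [θ0=270°, θ1=0°, θ2=0°]
3. rotate(2, 180) → [θ0=270°, θ1=0°, θ2=0°]
4. rotate(1, 180) → [θ0=270°, θ1=180°, θ2=0°]
5. rotate(1, -90) → [θ0=270°, θ1=90°, θ2=0°]
6. rotate(1, 180) → [θ0=270°, θ1=90°, θ2=0°]

[θ0=270°, θ1=90°, θ2=0°]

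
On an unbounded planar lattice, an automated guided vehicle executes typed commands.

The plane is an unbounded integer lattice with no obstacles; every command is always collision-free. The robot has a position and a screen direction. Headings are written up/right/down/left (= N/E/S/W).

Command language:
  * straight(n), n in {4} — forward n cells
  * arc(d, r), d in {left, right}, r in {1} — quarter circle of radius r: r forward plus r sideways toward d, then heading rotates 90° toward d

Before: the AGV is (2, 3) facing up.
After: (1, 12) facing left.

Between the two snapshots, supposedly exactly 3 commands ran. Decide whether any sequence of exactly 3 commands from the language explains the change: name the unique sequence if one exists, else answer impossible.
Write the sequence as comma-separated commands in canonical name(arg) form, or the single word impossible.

straight(4), straight(4), arc(left, 1)

key: cell and facing (now W) both changed — the 3 commands mix motion and turning
start: (2, 3) facing up
[1] after straight(4): (2, 7) facing up
[2] after straight(4): (2, 11) facing up
[3] after arc(left, 1): (1, 12) facing left
no other 3-command option fits: unique.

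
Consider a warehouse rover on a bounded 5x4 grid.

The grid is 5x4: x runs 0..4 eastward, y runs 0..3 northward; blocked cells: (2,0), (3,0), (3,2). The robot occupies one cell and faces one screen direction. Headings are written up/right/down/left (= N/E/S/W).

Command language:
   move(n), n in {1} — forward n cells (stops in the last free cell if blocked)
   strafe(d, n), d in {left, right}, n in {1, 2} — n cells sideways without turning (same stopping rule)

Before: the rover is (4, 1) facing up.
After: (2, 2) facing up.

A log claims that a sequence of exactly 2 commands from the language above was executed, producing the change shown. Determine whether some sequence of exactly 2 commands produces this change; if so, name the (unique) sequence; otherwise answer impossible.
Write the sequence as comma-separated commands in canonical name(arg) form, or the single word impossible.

strafe(left, 2), move(1)

key: order matters: swapping strafe(left, 2) and move(1) lands elsewhere
begin: (4, 1) facing up
1. strafe(left, 2) → (2, 1) facing up
2. move(1) → (2, 2) facing up
no rival 2-sequence matches.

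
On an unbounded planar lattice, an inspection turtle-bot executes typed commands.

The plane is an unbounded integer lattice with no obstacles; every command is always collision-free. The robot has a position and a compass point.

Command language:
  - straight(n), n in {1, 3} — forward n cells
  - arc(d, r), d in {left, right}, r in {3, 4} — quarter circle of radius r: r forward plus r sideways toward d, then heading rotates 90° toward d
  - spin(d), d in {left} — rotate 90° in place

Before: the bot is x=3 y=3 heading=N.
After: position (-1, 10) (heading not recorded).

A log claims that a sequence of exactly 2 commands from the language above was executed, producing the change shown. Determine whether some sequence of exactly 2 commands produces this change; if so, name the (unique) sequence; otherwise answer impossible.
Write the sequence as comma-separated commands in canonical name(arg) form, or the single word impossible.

straight(3), arc(left, 4)

key: order matters: swapping straight(3) and arc(left, 4) lands elsewhere
initial: x=3 y=3 heading=N
t=1 straight(3) ⇒ x=3 y=6 heading=N
t=2 arc(left, 4) ⇒ x=-1 y=10 heading=W
uniquely the one of 49 2-step routes that fits.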